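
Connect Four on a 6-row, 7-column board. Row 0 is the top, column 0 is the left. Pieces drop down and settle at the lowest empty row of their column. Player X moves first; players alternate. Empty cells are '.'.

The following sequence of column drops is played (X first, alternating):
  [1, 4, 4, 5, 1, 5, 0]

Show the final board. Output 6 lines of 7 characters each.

Answer: .......
.......
.......
.......
.X..XO.
XX..OO.

Derivation:
Move 1: X drops in col 1, lands at row 5
Move 2: O drops in col 4, lands at row 5
Move 3: X drops in col 4, lands at row 4
Move 4: O drops in col 5, lands at row 5
Move 5: X drops in col 1, lands at row 4
Move 6: O drops in col 5, lands at row 4
Move 7: X drops in col 0, lands at row 5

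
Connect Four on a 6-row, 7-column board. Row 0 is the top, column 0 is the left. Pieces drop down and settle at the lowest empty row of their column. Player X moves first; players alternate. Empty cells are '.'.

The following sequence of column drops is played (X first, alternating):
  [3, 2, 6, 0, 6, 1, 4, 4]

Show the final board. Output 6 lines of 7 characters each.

Move 1: X drops in col 3, lands at row 5
Move 2: O drops in col 2, lands at row 5
Move 3: X drops in col 6, lands at row 5
Move 4: O drops in col 0, lands at row 5
Move 5: X drops in col 6, lands at row 4
Move 6: O drops in col 1, lands at row 5
Move 7: X drops in col 4, lands at row 5
Move 8: O drops in col 4, lands at row 4

Answer: .......
.......
.......
.......
....O.X
OOOXX.X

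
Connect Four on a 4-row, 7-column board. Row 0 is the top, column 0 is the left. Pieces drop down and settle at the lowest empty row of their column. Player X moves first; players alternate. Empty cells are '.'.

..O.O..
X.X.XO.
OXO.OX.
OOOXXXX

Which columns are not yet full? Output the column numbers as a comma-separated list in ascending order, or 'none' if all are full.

Answer: 0,1,3,5,6

Derivation:
col 0: top cell = '.' → open
col 1: top cell = '.' → open
col 2: top cell = 'O' → FULL
col 3: top cell = '.' → open
col 4: top cell = 'O' → FULL
col 5: top cell = '.' → open
col 6: top cell = '.' → open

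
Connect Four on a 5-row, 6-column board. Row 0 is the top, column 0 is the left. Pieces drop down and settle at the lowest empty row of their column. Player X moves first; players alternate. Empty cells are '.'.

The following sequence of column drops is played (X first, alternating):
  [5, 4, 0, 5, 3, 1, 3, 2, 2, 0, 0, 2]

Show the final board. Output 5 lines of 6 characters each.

Answer: ......
......
X.O...
O.XX.O
XOOXOX

Derivation:
Move 1: X drops in col 5, lands at row 4
Move 2: O drops in col 4, lands at row 4
Move 3: X drops in col 0, lands at row 4
Move 4: O drops in col 5, lands at row 3
Move 5: X drops in col 3, lands at row 4
Move 6: O drops in col 1, lands at row 4
Move 7: X drops in col 3, lands at row 3
Move 8: O drops in col 2, lands at row 4
Move 9: X drops in col 2, lands at row 3
Move 10: O drops in col 0, lands at row 3
Move 11: X drops in col 0, lands at row 2
Move 12: O drops in col 2, lands at row 2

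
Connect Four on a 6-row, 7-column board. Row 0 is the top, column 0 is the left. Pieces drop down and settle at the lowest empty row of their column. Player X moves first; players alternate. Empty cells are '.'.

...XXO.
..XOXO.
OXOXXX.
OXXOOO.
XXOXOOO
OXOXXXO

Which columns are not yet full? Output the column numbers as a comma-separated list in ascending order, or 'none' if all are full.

Answer: 0,1,2,6

Derivation:
col 0: top cell = '.' → open
col 1: top cell = '.' → open
col 2: top cell = '.' → open
col 3: top cell = 'X' → FULL
col 4: top cell = 'X' → FULL
col 5: top cell = 'O' → FULL
col 6: top cell = '.' → open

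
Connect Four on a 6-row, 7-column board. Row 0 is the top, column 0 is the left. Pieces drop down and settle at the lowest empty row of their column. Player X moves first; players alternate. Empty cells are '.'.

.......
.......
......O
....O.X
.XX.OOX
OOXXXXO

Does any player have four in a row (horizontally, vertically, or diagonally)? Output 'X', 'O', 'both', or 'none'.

X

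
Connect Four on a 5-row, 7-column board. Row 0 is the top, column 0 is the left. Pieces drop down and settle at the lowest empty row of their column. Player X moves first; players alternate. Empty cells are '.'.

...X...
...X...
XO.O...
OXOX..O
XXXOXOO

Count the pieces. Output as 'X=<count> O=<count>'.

X=9 O=8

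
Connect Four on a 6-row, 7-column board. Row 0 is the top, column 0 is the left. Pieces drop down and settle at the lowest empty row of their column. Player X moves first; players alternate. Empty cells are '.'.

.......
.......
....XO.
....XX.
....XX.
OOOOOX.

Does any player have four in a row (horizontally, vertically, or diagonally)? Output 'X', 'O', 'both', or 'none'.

O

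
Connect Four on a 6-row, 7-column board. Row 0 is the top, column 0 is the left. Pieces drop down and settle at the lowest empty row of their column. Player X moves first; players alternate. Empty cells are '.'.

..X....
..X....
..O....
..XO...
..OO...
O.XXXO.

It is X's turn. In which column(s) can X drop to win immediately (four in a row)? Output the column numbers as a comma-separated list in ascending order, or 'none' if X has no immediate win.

col 0: drop X → no win
col 1: drop X → WIN!
col 3: drop X → no win
col 4: drop X → no win
col 5: drop X → no win
col 6: drop X → no win

Answer: 1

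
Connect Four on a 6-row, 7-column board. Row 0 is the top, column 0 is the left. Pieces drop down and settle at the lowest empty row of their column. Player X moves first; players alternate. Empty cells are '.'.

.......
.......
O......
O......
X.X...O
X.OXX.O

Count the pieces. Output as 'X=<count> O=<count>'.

X=5 O=5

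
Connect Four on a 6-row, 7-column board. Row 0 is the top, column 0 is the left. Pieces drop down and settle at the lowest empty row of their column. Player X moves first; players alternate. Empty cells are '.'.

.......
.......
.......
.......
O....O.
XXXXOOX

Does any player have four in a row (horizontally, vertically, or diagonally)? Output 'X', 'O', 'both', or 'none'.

X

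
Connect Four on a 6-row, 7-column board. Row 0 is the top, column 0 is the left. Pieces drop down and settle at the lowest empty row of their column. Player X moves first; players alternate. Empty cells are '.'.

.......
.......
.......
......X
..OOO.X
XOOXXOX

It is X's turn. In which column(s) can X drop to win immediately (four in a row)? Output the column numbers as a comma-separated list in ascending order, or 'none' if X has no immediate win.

col 0: drop X → no win
col 1: drop X → no win
col 2: drop X → no win
col 3: drop X → no win
col 4: drop X → no win
col 5: drop X → no win
col 6: drop X → WIN!

Answer: 6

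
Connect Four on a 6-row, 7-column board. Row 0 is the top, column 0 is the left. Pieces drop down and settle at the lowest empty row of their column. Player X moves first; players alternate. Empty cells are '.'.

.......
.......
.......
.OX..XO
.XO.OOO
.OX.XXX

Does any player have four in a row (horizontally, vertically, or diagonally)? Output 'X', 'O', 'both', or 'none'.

none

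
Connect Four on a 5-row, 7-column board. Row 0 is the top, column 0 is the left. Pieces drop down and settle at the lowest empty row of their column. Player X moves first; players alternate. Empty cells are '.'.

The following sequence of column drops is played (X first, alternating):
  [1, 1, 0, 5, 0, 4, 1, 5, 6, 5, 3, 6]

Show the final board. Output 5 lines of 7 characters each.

Move 1: X drops in col 1, lands at row 4
Move 2: O drops in col 1, lands at row 3
Move 3: X drops in col 0, lands at row 4
Move 4: O drops in col 5, lands at row 4
Move 5: X drops in col 0, lands at row 3
Move 6: O drops in col 4, lands at row 4
Move 7: X drops in col 1, lands at row 2
Move 8: O drops in col 5, lands at row 3
Move 9: X drops in col 6, lands at row 4
Move 10: O drops in col 5, lands at row 2
Move 11: X drops in col 3, lands at row 4
Move 12: O drops in col 6, lands at row 3

Answer: .......
.......
.X...O.
XO...OO
XX.XOOX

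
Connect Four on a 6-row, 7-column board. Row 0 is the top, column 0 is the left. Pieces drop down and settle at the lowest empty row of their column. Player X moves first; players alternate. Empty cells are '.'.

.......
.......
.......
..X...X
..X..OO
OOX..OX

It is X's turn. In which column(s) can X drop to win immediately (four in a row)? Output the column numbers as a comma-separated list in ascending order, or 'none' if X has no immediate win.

col 0: drop X → no win
col 1: drop X → no win
col 2: drop X → WIN!
col 3: drop X → no win
col 4: drop X → no win
col 5: drop X → no win
col 6: drop X → no win

Answer: 2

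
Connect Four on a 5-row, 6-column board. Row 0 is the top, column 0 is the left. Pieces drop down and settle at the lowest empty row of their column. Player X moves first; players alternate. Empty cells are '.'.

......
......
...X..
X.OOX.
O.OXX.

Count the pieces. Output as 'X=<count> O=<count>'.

X=5 O=4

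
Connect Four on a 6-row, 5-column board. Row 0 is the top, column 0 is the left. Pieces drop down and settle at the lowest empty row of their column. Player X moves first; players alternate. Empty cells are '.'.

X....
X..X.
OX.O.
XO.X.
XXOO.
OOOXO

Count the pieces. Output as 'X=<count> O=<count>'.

X=9 O=9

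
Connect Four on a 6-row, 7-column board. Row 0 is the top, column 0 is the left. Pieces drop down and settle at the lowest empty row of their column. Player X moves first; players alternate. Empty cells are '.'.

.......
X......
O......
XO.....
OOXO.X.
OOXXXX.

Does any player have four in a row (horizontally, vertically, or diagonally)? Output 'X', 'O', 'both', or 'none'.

X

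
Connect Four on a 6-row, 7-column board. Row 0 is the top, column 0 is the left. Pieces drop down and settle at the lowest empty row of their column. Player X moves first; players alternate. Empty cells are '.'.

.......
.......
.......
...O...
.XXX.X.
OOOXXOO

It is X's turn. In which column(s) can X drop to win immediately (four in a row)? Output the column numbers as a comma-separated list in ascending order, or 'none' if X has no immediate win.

col 0: drop X → WIN!
col 1: drop X → no win
col 2: drop X → no win
col 3: drop X → no win
col 4: drop X → WIN!
col 5: drop X → no win
col 6: drop X → no win

Answer: 0,4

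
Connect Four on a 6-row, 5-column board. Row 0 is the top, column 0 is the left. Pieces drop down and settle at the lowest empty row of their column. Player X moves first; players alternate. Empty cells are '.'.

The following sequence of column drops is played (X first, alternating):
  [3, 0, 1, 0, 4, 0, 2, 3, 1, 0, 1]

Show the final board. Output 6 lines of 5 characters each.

Move 1: X drops in col 3, lands at row 5
Move 2: O drops in col 0, lands at row 5
Move 3: X drops in col 1, lands at row 5
Move 4: O drops in col 0, lands at row 4
Move 5: X drops in col 4, lands at row 5
Move 6: O drops in col 0, lands at row 3
Move 7: X drops in col 2, lands at row 5
Move 8: O drops in col 3, lands at row 4
Move 9: X drops in col 1, lands at row 4
Move 10: O drops in col 0, lands at row 2
Move 11: X drops in col 1, lands at row 3

Answer: .....
.....
O....
OX...
OX.O.
OXXXX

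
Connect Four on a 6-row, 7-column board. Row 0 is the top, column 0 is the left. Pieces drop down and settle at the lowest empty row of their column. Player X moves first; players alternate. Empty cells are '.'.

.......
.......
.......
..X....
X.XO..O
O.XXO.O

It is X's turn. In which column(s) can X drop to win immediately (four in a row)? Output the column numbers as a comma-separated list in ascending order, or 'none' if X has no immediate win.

col 0: drop X → no win
col 1: drop X → no win
col 2: drop X → WIN!
col 3: drop X → no win
col 4: drop X → no win
col 5: drop X → no win
col 6: drop X → no win

Answer: 2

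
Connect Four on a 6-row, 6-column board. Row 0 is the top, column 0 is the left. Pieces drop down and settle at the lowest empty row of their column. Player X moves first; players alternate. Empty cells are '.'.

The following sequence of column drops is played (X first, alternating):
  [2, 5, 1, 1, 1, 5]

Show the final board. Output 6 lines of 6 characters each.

Move 1: X drops in col 2, lands at row 5
Move 2: O drops in col 5, lands at row 5
Move 3: X drops in col 1, lands at row 5
Move 4: O drops in col 1, lands at row 4
Move 5: X drops in col 1, lands at row 3
Move 6: O drops in col 5, lands at row 4

Answer: ......
......
......
.X....
.O...O
.XX..O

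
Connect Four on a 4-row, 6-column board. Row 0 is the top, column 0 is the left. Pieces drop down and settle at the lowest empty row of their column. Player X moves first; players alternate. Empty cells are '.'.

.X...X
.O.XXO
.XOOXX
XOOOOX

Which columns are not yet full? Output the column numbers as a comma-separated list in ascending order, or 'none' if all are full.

col 0: top cell = '.' → open
col 1: top cell = 'X' → FULL
col 2: top cell = '.' → open
col 3: top cell = '.' → open
col 4: top cell = '.' → open
col 5: top cell = 'X' → FULL

Answer: 0,2,3,4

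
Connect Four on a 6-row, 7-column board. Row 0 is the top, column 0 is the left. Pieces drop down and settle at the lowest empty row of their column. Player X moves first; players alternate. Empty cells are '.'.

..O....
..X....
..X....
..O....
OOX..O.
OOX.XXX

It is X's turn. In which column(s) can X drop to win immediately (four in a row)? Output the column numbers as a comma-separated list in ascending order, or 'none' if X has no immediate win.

Answer: 3

Derivation:
col 0: drop X → no win
col 1: drop X → no win
col 3: drop X → WIN!
col 4: drop X → no win
col 5: drop X → no win
col 6: drop X → no win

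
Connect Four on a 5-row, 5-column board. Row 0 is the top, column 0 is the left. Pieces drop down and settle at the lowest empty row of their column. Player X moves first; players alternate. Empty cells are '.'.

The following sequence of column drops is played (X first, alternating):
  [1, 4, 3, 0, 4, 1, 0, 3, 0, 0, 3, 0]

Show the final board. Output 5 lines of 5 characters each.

Move 1: X drops in col 1, lands at row 4
Move 2: O drops in col 4, lands at row 4
Move 3: X drops in col 3, lands at row 4
Move 4: O drops in col 0, lands at row 4
Move 5: X drops in col 4, lands at row 3
Move 6: O drops in col 1, lands at row 3
Move 7: X drops in col 0, lands at row 3
Move 8: O drops in col 3, lands at row 3
Move 9: X drops in col 0, lands at row 2
Move 10: O drops in col 0, lands at row 1
Move 11: X drops in col 3, lands at row 2
Move 12: O drops in col 0, lands at row 0

Answer: O....
O....
X..X.
XO.OX
OX.XO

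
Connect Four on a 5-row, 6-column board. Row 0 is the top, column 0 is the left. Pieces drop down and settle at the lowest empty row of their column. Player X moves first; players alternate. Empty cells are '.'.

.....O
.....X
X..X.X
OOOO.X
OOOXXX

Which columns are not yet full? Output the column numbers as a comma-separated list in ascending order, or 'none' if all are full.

col 0: top cell = '.' → open
col 1: top cell = '.' → open
col 2: top cell = '.' → open
col 3: top cell = '.' → open
col 4: top cell = '.' → open
col 5: top cell = 'O' → FULL

Answer: 0,1,2,3,4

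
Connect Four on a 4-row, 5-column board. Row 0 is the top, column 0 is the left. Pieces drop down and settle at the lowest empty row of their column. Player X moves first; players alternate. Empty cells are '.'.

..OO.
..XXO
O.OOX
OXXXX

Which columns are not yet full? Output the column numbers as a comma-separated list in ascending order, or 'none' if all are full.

Answer: 0,1,4

Derivation:
col 0: top cell = '.' → open
col 1: top cell = '.' → open
col 2: top cell = 'O' → FULL
col 3: top cell = 'O' → FULL
col 4: top cell = '.' → open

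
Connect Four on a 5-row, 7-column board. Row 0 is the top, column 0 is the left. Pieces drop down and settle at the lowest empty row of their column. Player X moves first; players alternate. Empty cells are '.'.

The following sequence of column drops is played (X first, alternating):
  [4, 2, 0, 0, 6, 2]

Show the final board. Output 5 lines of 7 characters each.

Move 1: X drops in col 4, lands at row 4
Move 2: O drops in col 2, lands at row 4
Move 3: X drops in col 0, lands at row 4
Move 4: O drops in col 0, lands at row 3
Move 5: X drops in col 6, lands at row 4
Move 6: O drops in col 2, lands at row 3

Answer: .......
.......
.......
O.O....
X.O.X.X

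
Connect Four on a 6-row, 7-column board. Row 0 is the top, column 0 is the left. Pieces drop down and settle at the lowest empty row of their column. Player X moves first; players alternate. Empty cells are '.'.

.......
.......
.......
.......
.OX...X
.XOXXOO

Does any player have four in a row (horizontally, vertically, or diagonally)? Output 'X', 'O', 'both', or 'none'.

none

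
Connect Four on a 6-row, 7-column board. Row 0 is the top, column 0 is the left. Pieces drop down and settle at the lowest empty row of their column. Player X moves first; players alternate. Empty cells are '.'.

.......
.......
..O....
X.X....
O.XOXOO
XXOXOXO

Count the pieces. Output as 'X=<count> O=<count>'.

X=8 O=8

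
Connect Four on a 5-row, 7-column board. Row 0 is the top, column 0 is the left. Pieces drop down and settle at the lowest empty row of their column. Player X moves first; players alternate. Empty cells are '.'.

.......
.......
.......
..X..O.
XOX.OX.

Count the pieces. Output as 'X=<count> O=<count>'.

X=4 O=3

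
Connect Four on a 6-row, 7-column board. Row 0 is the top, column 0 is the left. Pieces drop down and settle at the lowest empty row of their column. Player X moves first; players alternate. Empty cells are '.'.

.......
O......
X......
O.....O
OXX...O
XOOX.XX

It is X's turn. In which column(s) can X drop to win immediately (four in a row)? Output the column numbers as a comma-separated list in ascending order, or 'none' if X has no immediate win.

col 0: drop X → no win
col 1: drop X → WIN!
col 2: drop X → no win
col 3: drop X → no win
col 4: drop X → WIN!
col 5: drop X → no win
col 6: drop X → no win

Answer: 1,4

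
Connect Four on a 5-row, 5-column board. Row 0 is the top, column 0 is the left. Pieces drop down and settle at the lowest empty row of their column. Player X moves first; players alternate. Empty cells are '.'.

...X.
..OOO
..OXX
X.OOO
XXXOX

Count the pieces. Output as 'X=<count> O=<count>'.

X=8 O=8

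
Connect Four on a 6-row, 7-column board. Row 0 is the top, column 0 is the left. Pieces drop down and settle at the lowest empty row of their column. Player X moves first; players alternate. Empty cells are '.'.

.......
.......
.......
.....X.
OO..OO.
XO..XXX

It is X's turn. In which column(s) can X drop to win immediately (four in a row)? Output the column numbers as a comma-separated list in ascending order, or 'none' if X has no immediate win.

Answer: 3

Derivation:
col 0: drop X → no win
col 1: drop X → no win
col 2: drop X → no win
col 3: drop X → WIN!
col 4: drop X → no win
col 5: drop X → no win
col 6: drop X → no win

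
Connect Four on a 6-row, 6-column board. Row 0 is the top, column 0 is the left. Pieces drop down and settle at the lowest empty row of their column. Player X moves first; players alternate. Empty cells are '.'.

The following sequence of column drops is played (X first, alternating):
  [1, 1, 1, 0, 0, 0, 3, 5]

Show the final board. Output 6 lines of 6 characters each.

Move 1: X drops in col 1, lands at row 5
Move 2: O drops in col 1, lands at row 4
Move 3: X drops in col 1, lands at row 3
Move 4: O drops in col 0, lands at row 5
Move 5: X drops in col 0, lands at row 4
Move 6: O drops in col 0, lands at row 3
Move 7: X drops in col 3, lands at row 5
Move 8: O drops in col 5, lands at row 5

Answer: ......
......
......
OX....
XO....
OX.X.O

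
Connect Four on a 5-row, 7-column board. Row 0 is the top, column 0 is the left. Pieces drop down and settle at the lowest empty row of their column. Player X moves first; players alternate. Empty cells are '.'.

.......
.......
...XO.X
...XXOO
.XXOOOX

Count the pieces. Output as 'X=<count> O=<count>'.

X=7 O=6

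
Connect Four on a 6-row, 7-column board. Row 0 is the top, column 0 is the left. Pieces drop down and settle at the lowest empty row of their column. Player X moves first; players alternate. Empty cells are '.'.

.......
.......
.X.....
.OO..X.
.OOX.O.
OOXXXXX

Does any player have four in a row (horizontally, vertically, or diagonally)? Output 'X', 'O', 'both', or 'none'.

X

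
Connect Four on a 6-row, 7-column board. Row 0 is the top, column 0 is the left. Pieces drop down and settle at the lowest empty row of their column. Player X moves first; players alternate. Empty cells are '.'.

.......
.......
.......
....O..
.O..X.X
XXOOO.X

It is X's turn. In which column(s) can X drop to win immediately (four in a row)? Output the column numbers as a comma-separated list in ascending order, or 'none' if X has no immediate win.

Answer: none

Derivation:
col 0: drop X → no win
col 1: drop X → no win
col 2: drop X → no win
col 3: drop X → no win
col 4: drop X → no win
col 5: drop X → no win
col 6: drop X → no win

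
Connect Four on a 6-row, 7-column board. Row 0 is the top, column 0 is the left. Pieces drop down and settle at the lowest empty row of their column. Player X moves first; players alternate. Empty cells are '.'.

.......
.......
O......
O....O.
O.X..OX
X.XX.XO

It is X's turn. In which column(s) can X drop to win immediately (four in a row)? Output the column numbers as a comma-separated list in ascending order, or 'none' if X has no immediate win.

col 0: drop X → no win
col 1: drop X → WIN!
col 2: drop X → no win
col 3: drop X → no win
col 4: drop X → WIN!
col 5: drop X → no win
col 6: drop X → no win

Answer: 1,4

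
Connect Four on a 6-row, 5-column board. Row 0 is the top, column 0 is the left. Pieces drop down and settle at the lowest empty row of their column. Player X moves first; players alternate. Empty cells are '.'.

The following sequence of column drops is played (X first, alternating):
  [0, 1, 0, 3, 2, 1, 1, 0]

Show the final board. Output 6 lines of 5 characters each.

Answer: .....
.....
.....
OX...
XO...
XOXO.

Derivation:
Move 1: X drops in col 0, lands at row 5
Move 2: O drops in col 1, lands at row 5
Move 3: X drops in col 0, lands at row 4
Move 4: O drops in col 3, lands at row 5
Move 5: X drops in col 2, lands at row 5
Move 6: O drops in col 1, lands at row 4
Move 7: X drops in col 1, lands at row 3
Move 8: O drops in col 0, lands at row 3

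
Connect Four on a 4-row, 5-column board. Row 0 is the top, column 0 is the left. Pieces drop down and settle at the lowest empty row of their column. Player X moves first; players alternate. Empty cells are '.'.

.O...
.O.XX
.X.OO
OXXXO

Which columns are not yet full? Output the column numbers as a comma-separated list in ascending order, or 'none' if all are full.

col 0: top cell = '.' → open
col 1: top cell = 'O' → FULL
col 2: top cell = '.' → open
col 3: top cell = '.' → open
col 4: top cell = '.' → open

Answer: 0,2,3,4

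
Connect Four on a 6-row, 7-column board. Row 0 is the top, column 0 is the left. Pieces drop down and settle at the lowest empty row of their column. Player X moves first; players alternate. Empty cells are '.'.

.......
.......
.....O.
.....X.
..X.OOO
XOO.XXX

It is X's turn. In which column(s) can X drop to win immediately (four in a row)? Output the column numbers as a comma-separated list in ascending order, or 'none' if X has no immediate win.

Answer: 3

Derivation:
col 0: drop X → no win
col 1: drop X → no win
col 2: drop X → no win
col 3: drop X → WIN!
col 4: drop X → no win
col 5: drop X → no win
col 6: drop X → no win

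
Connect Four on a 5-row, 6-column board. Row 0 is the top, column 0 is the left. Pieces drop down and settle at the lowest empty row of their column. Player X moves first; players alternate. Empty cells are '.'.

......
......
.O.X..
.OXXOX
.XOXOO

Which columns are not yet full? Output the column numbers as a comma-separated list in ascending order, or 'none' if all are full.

Answer: 0,1,2,3,4,5

Derivation:
col 0: top cell = '.' → open
col 1: top cell = '.' → open
col 2: top cell = '.' → open
col 3: top cell = '.' → open
col 4: top cell = '.' → open
col 5: top cell = '.' → open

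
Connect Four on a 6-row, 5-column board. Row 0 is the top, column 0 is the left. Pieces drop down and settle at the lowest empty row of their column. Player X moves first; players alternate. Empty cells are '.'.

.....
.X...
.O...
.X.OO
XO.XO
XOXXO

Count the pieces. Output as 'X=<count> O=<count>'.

X=7 O=7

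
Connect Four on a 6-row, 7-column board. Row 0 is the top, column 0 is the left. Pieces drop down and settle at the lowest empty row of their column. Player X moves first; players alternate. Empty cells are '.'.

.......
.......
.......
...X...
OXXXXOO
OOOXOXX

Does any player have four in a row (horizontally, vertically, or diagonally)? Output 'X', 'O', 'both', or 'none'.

X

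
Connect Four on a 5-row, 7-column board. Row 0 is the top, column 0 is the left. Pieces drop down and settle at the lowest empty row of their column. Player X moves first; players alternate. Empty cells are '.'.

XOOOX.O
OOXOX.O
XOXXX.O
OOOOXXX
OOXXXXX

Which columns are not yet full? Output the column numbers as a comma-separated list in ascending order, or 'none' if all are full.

col 0: top cell = 'X' → FULL
col 1: top cell = 'O' → FULL
col 2: top cell = 'O' → FULL
col 3: top cell = 'O' → FULL
col 4: top cell = 'X' → FULL
col 5: top cell = '.' → open
col 6: top cell = 'O' → FULL

Answer: 5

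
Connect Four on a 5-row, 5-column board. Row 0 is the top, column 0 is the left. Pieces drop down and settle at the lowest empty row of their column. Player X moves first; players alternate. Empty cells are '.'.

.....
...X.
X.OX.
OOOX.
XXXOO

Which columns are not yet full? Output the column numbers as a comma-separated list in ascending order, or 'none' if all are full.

Answer: 0,1,2,3,4

Derivation:
col 0: top cell = '.' → open
col 1: top cell = '.' → open
col 2: top cell = '.' → open
col 3: top cell = '.' → open
col 4: top cell = '.' → open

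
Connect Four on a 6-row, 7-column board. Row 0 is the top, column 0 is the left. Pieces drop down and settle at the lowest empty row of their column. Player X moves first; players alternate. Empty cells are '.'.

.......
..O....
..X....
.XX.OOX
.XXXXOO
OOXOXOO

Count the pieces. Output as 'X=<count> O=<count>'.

X=10 O=10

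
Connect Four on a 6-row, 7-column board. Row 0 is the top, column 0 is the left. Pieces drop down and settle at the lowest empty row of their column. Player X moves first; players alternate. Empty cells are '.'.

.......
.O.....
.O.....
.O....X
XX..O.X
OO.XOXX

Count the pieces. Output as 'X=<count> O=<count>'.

X=7 O=7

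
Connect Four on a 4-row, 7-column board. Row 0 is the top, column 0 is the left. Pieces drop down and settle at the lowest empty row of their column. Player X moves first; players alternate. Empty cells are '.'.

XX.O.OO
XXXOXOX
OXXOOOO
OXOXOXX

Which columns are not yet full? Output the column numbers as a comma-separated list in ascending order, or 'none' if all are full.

col 0: top cell = 'X' → FULL
col 1: top cell = 'X' → FULL
col 2: top cell = '.' → open
col 3: top cell = 'O' → FULL
col 4: top cell = '.' → open
col 5: top cell = 'O' → FULL
col 6: top cell = 'O' → FULL

Answer: 2,4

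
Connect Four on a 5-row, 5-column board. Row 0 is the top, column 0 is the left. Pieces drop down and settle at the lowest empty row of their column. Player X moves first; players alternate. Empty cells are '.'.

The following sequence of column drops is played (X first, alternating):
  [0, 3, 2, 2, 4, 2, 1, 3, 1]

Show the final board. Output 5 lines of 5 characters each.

Answer: .....
.....
..O..
.XOO.
XXXOX

Derivation:
Move 1: X drops in col 0, lands at row 4
Move 2: O drops in col 3, lands at row 4
Move 3: X drops in col 2, lands at row 4
Move 4: O drops in col 2, lands at row 3
Move 5: X drops in col 4, lands at row 4
Move 6: O drops in col 2, lands at row 2
Move 7: X drops in col 1, lands at row 4
Move 8: O drops in col 3, lands at row 3
Move 9: X drops in col 1, lands at row 3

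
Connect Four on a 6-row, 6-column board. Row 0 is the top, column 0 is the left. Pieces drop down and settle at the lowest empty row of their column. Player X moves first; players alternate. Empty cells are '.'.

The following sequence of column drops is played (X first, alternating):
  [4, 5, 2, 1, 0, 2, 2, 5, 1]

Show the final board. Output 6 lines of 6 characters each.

Move 1: X drops in col 4, lands at row 5
Move 2: O drops in col 5, lands at row 5
Move 3: X drops in col 2, lands at row 5
Move 4: O drops in col 1, lands at row 5
Move 5: X drops in col 0, lands at row 5
Move 6: O drops in col 2, lands at row 4
Move 7: X drops in col 2, lands at row 3
Move 8: O drops in col 5, lands at row 4
Move 9: X drops in col 1, lands at row 4

Answer: ......
......
......
..X...
.XO..O
XOX.XO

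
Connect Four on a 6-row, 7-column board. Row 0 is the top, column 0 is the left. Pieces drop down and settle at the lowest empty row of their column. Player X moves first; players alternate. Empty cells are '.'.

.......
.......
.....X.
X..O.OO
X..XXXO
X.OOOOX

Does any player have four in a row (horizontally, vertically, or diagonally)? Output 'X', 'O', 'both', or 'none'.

O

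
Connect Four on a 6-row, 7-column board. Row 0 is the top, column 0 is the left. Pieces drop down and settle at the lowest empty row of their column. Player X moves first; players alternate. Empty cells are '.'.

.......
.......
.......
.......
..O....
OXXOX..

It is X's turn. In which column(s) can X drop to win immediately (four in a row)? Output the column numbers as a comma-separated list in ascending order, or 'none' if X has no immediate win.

col 0: drop X → no win
col 1: drop X → no win
col 2: drop X → no win
col 3: drop X → no win
col 4: drop X → no win
col 5: drop X → no win
col 6: drop X → no win

Answer: none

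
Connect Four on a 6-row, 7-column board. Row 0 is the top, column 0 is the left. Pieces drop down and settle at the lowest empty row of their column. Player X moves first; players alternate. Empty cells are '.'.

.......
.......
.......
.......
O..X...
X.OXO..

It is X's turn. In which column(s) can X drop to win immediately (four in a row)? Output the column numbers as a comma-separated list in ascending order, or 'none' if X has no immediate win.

col 0: drop X → no win
col 1: drop X → no win
col 2: drop X → no win
col 3: drop X → no win
col 4: drop X → no win
col 5: drop X → no win
col 6: drop X → no win

Answer: none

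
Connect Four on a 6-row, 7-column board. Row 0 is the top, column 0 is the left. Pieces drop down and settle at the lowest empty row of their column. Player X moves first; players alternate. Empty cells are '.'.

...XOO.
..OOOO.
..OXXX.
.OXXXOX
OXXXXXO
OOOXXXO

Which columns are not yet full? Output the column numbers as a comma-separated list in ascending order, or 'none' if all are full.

col 0: top cell = '.' → open
col 1: top cell = '.' → open
col 2: top cell = '.' → open
col 3: top cell = 'X' → FULL
col 4: top cell = 'O' → FULL
col 5: top cell = 'O' → FULL
col 6: top cell = '.' → open

Answer: 0,1,2,6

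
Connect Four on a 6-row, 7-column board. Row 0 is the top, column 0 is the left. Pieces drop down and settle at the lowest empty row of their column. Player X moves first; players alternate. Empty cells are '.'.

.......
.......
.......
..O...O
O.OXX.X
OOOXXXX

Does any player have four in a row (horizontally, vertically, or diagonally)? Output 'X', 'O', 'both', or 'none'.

X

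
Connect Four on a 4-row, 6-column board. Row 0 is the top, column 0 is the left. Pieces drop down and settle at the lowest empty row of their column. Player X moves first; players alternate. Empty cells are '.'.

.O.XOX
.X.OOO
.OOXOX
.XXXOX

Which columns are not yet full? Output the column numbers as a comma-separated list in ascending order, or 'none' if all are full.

Answer: 0,2

Derivation:
col 0: top cell = '.' → open
col 1: top cell = 'O' → FULL
col 2: top cell = '.' → open
col 3: top cell = 'X' → FULL
col 4: top cell = 'O' → FULL
col 5: top cell = 'X' → FULL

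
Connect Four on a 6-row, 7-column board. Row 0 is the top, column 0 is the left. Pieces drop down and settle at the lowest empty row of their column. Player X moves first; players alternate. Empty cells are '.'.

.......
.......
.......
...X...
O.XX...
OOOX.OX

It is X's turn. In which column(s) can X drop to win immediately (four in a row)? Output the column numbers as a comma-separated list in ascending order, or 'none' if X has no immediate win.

Answer: 3

Derivation:
col 0: drop X → no win
col 1: drop X → no win
col 2: drop X → no win
col 3: drop X → WIN!
col 4: drop X → no win
col 5: drop X → no win
col 6: drop X → no win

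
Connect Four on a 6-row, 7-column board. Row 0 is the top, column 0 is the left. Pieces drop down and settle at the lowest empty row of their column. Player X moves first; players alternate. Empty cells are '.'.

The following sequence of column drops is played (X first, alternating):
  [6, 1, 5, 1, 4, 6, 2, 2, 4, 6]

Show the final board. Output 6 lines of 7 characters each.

Move 1: X drops in col 6, lands at row 5
Move 2: O drops in col 1, lands at row 5
Move 3: X drops in col 5, lands at row 5
Move 4: O drops in col 1, lands at row 4
Move 5: X drops in col 4, lands at row 5
Move 6: O drops in col 6, lands at row 4
Move 7: X drops in col 2, lands at row 5
Move 8: O drops in col 2, lands at row 4
Move 9: X drops in col 4, lands at row 4
Move 10: O drops in col 6, lands at row 3

Answer: .......
.......
.......
......O
.OO.X.O
.OX.XXX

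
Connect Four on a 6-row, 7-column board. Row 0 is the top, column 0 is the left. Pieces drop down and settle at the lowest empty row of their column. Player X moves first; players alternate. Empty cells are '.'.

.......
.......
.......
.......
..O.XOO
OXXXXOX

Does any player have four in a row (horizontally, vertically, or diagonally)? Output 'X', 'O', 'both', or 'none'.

X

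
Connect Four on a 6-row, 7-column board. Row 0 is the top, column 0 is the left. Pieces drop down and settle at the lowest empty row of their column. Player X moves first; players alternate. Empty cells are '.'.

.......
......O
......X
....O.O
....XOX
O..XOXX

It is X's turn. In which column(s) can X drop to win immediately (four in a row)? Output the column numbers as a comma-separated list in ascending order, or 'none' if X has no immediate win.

col 0: drop X → no win
col 1: drop X → no win
col 2: drop X → no win
col 3: drop X → no win
col 4: drop X → no win
col 5: drop X → WIN!
col 6: drop X → no win

Answer: 5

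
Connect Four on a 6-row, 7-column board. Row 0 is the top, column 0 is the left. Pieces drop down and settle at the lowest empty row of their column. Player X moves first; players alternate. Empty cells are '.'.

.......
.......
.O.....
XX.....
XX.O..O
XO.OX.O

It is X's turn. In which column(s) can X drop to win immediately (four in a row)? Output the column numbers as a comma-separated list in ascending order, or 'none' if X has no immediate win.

Answer: 0

Derivation:
col 0: drop X → WIN!
col 1: drop X → no win
col 2: drop X → no win
col 3: drop X → no win
col 4: drop X → no win
col 5: drop X → no win
col 6: drop X → no win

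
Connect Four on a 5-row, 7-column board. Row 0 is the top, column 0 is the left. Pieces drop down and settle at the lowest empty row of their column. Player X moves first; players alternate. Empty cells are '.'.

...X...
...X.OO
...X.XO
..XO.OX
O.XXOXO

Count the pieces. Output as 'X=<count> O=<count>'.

X=9 O=8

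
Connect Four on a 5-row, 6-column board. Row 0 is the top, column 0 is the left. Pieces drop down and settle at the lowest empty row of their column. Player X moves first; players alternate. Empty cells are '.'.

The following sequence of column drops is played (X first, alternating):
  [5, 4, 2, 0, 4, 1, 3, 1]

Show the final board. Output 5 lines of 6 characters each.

Move 1: X drops in col 5, lands at row 4
Move 2: O drops in col 4, lands at row 4
Move 3: X drops in col 2, lands at row 4
Move 4: O drops in col 0, lands at row 4
Move 5: X drops in col 4, lands at row 3
Move 6: O drops in col 1, lands at row 4
Move 7: X drops in col 3, lands at row 4
Move 8: O drops in col 1, lands at row 3

Answer: ......
......
......
.O..X.
OOXXOX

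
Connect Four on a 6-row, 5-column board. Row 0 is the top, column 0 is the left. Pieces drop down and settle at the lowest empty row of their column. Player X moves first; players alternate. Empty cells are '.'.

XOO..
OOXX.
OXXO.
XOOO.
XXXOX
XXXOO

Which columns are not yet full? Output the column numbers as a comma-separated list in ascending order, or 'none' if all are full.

Answer: 3,4

Derivation:
col 0: top cell = 'X' → FULL
col 1: top cell = 'O' → FULL
col 2: top cell = 'O' → FULL
col 3: top cell = '.' → open
col 4: top cell = '.' → open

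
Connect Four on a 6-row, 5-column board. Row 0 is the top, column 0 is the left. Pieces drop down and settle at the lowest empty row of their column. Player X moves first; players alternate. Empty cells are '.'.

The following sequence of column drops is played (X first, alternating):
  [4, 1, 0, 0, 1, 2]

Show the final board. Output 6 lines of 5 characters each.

Answer: .....
.....
.....
.....
OX...
XOO.X

Derivation:
Move 1: X drops in col 4, lands at row 5
Move 2: O drops in col 1, lands at row 5
Move 3: X drops in col 0, lands at row 5
Move 4: O drops in col 0, lands at row 4
Move 5: X drops in col 1, lands at row 4
Move 6: O drops in col 2, lands at row 5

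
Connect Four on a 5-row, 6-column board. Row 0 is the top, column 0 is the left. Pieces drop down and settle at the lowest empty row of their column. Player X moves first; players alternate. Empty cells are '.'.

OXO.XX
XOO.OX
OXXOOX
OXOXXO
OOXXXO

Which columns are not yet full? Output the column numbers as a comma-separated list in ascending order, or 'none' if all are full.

Answer: 3

Derivation:
col 0: top cell = 'O' → FULL
col 1: top cell = 'X' → FULL
col 2: top cell = 'O' → FULL
col 3: top cell = '.' → open
col 4: top cell = 'X' → FULL
col 5: top cell = 'X' → FULL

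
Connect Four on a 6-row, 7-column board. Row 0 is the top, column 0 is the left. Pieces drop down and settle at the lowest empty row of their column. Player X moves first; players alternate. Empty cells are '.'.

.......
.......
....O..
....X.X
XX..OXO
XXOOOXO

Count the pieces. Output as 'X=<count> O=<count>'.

X=8 O=7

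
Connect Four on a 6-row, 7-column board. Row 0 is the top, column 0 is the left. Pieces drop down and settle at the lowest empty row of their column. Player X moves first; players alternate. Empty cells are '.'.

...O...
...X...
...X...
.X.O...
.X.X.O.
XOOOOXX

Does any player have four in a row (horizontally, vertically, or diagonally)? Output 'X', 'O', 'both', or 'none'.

O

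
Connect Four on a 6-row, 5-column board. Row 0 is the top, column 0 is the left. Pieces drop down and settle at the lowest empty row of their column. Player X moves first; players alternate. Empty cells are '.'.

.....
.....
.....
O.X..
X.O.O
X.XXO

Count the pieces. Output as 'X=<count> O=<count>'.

X=5 O=4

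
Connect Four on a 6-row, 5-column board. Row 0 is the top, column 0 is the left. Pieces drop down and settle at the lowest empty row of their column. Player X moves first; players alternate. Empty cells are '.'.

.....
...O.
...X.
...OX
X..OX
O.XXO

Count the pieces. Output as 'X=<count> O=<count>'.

X=6 O=5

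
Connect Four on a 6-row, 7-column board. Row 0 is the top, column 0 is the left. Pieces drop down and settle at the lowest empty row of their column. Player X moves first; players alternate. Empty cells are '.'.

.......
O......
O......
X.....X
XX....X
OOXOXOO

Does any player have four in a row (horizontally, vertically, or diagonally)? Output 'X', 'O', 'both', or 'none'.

none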